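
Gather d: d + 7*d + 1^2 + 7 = 8*d + 8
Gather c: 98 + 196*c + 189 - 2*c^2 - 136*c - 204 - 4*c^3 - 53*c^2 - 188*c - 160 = -4*c^3 - 55*c^2 - 128*c - 77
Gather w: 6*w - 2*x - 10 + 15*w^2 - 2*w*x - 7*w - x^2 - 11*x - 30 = 15*w^2 + w*(-2*x - 1) - x^2 - 13*x - 40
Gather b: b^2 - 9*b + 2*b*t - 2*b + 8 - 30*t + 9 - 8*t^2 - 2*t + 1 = b^2 + b*(2*t - 11) - 8*t^2 - 32*t + 18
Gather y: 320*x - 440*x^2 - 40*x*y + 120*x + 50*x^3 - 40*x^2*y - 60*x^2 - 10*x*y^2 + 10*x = 50*x^3 - 500*x^2 - 10*x*y^2 + 450*x + y*(-40*x^2 - 40*x)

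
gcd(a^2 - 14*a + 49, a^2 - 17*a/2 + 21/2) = a - 7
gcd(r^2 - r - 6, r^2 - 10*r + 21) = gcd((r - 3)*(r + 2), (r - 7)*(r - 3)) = r - 3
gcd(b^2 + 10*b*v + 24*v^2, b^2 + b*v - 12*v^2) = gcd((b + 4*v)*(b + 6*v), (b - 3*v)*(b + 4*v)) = b + 4*v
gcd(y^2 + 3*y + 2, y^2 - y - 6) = y + 2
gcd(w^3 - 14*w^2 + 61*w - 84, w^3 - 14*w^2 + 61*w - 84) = w^3 - 14*w^2 + 61*w - 84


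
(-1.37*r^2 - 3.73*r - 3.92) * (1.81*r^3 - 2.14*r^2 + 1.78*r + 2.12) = -2.4797*r^5 - 3.8195*r^4 - 1.5516*r^3 - 1.155*r^2 - 14.8852*r - 8.3104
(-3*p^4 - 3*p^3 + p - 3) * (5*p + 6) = -15*p^5 - 33*p^4 - 18*p^3 + 5*p^2 - 9*p - 18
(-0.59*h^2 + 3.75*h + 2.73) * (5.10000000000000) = -3.009*h^2 + 19.125*h + 13.923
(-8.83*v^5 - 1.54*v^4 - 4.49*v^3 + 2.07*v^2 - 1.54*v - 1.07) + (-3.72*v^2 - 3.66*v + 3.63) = -8.83*v^5 - 1.54*v^4 - 4.49*v^3 - 1.65*v^2 - 5.2*v + 2.56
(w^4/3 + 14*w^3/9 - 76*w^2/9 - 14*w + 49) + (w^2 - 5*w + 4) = w^4/3 + 14*w^3/9 - 67*w^2/9 - 19*w + 53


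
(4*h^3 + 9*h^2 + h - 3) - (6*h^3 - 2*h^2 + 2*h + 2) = -2*h^3 + 11*h^2 - h - 5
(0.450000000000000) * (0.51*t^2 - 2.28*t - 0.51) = 0.2295*t^2 - 1.026*t - 0.2295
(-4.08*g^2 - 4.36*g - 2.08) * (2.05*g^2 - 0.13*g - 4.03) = -8.364*g^4 - 8.4076*g^3 + 12.7452*g^2 + 17.8412*g + 8.3824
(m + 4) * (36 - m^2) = -m^3 - 4*m^2 + 36*m + 144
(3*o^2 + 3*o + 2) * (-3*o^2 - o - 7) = -9*o^4 - 12*o^3 - 30*o^2 - 23*o - 14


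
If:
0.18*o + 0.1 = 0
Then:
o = -0.56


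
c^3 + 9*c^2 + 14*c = c*(c + 2)*(c + 7)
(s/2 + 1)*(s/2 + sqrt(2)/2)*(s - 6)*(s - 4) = s^4/4 - 2*s^3 + sqrt(2)*s^3/4 - 2*sqrt(2)*s^2 + s^2 + sqrt(2)*s + 12*s + 12*sqrt(2)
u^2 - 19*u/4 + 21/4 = (u - 3)*(u - 7/4)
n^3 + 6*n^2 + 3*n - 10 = (n - 1)*(n + 2)*(n + 5)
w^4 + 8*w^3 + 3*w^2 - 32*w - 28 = (w - 2)*(w + 1)*(w + 2)*(w + 7)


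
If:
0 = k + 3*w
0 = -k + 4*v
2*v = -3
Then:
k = -6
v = -3/2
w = 2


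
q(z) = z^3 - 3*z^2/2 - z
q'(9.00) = 215.00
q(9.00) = 598.50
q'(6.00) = 89.00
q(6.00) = 156.00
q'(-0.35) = 0.42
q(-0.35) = 0.12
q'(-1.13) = 6.22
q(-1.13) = -2.23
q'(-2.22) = 20.45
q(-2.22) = -16.11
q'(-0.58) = 1.75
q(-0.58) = -0.12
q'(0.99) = -1.03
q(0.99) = -1.49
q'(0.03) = -1.09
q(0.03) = -0.03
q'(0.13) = -1.34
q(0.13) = -0.15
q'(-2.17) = 19.64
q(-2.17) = -15.11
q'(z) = 3*z^2 - 3*z - 1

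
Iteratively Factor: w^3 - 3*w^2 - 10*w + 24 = (w - 2)*(w^2 - w - 12) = (w - 4)*(w - 2)*(w + 3)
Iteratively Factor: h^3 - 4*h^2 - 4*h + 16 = (h + 2)*(h^2 - 6*h + 8) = (h - 2)*(h + 2)*(h - 4)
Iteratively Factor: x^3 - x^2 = (x)*(x^2 - x) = x^2*(x - 1)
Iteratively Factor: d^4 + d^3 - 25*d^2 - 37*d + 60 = (d - 5)*(d^3 + 6*d^2 + 5*d - 12) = (d - 5)*(d + 3)*(d^2 + 3*d - 4) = (d - 5)*(d + 3)*(d + 4)*(d - 1)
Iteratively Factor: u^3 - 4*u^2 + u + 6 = (u - 3)*(u^2 - u - 2) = (u - 3)*(u - 2)*(u + 1)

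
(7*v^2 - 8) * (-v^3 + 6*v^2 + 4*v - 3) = -7*v^5 + 42*v^4 + 36*v^3 - 69*v^2 - 32*v + 24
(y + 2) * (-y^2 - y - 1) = -y^3 - 3*y^2 - 3*y - 2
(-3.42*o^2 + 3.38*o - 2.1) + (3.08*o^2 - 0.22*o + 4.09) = -0.34*o^2 + 3.16*o + 1.99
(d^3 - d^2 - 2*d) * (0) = 0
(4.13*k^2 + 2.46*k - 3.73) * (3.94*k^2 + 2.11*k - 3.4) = 16.2722*k^4 + 18.4067*k^3 - 23.5476*k^2 - 16.2343*k + 12.682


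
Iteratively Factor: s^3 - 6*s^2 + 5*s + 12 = (s - 3)*(s^2 - 3*s - 4) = (s - 3)*(s + 1)*(s - 4)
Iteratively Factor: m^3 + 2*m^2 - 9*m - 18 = (m + 3)*(m^2 - m - 6) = (m - 3)*(m + 3)*(m + 2)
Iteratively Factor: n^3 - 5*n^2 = (n - 5)*(n^2) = n*(n - 5)*(n)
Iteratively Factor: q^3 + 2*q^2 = (q + 2)*(q^2) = q*(q + 2)*(q)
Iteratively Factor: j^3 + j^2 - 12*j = (j)*(j^2 + j - 12) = j*(j + 4)*(j - 3)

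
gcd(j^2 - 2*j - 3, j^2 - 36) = 1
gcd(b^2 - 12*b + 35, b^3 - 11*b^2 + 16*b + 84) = b - 7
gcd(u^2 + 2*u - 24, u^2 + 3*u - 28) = u - 4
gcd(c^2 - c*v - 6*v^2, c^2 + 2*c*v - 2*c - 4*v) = c + 2*v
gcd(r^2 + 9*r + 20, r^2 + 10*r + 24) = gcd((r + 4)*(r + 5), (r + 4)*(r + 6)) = r + 4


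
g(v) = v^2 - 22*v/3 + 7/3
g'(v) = 2*v - 22/3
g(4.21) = -10.82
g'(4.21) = 1.09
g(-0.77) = 8.57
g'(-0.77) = -8.87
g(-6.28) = 87.83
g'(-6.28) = -19.89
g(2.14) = -8.78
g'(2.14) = -3.05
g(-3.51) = 40.39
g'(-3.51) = -14.35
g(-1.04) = 11.04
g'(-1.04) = -9.41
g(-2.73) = 29.81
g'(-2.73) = -12.79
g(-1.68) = 17.48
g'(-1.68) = -10.69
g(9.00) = 17.33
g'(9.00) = 10.67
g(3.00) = -10.67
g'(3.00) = -1.33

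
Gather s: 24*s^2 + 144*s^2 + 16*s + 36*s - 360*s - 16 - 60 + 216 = 168*s^2 - 308*s + 140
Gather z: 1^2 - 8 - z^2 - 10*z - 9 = -z^2 - 10*z - 16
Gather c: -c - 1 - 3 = -c - 4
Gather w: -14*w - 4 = -14*w - 4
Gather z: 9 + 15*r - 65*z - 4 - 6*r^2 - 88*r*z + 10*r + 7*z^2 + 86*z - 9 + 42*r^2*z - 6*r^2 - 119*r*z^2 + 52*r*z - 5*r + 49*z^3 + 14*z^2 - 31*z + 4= -12*r^2 + 20*r + 49*z^3 + z^2*(21 - 119*r) + z*(42*r^2 - 36*r - 10)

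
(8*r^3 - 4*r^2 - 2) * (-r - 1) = -8*r^4 - 4*r^3 + 4*r^2 + 2*r + 2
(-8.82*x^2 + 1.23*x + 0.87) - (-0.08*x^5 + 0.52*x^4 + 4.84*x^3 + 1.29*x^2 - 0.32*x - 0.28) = 0.08*x^5 - 0.52*x^4 - 4.84*x^3 - 10.11*x^2 + 1.55*x + 1.15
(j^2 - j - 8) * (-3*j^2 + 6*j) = -3*j^4 + 9*j^3 + 18*j^2 - 48*j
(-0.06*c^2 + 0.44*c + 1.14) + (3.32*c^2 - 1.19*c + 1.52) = 3.26*c^2 - 0.75*c + 2.66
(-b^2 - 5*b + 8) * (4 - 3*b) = 3*b^3 + 11*b^2 - 44*b + 32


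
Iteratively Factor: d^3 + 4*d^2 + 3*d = (d + 1)*(d^2 + 3*d) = (d + 1)*(d + 3)*(d)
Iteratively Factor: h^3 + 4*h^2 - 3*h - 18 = (h - 2)*(h^2 + 6*h + 9) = (h - 2)*(h + 3)*(h + 3)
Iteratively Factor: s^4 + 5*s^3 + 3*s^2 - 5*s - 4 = (s + 1)*(s^3 + 4*s^2 - s - 4) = (s + 1)^2*(s^2 + 3*s - 4) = (s + 1)^2*(s + 4)*(s - 1)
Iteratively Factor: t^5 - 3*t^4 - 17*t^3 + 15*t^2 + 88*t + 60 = (t + 2)*(t^4 - 5*t^3 - 7*t^2 + 29*t + 30) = (t + 2)^2*(t^3 - 7*t^2 + 7*t + 15) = (t + 1)*(t + 2)^2*(t^2 - 8*t + 15) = (t - 5)*(t + 1)*(t + 2)^2*(t - 3)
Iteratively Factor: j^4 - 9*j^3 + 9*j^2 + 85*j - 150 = (j - 5)*(j^3 - 4*j^2 - 11*j + 30) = (j - 5)^2*(j^2 + j - 6) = (j - 5)^2*(j - 2)*(j + 3)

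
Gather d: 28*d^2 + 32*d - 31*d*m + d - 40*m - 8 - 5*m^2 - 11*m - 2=28*d^2 + d*(33 - 31*m) - 5*m^2 - 51*m - 10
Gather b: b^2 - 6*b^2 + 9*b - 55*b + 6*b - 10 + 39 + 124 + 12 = -5*b^2 - 40*b + 165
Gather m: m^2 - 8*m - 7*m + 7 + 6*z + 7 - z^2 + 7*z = m^2 - 15*m - z^2 + 13*z + 14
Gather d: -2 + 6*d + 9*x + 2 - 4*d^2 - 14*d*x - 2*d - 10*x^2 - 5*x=-4*d^2 + d*(4 - 14*x) - 10*x^2 + 4*x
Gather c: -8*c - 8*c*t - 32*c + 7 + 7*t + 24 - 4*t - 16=c*(-8*t - 40) + 3*t + 15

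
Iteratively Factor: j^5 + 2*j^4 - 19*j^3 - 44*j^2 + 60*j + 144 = (j + 2)*(j^4 - 19*j^2 - 6*j + 72) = (j + 2)*(j + 3)*(j^3 - 3*j^2 - 10*j + 24) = (j + 2)*(j + 3)^2*(j^2 - 6*j + 8) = (j - 4)*(j + 2)*(j + 3)^2*(j - 2)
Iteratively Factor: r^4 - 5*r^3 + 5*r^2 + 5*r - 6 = (r + 1)*(r^3 - 6*r^2 + 11*r - 6) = (r - 2)*(r + 1)*(r^2 - 4*r + 3) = (r - 3)*(r - 2)*(r + 1)*(r - 1)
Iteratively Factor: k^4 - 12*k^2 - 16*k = (k)*(k^3 - 12*k - 16) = k*(k + 2)*(k^2 - 2*k - 8) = k*(k + 2)^2*(k - 4)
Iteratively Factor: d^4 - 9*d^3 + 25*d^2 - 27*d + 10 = (d - 1)*(d^3 - 8*d^2 + 17*d - 10) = (d - 1)^2*(d^2 - 7*d + 10) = (d - 5)*(d - 1)^2*(d - 2)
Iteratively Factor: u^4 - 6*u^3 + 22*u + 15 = (u + 1)*(u^3 - 7*u^2 + 7*u + 15) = (u - 5)*(u + 1)*(u^2 - 2*u - 3) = (u - 5)*(u + 1)^2*(u - 3)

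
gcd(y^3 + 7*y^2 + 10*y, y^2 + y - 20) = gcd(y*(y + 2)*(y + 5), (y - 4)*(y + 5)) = y + 5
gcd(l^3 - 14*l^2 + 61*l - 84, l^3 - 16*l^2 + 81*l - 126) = l^2 - 10*l + 21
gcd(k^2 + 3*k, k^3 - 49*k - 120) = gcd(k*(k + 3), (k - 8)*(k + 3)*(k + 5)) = k + 3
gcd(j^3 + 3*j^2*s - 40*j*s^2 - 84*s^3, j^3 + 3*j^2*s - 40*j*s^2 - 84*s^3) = -j^3 - 3*j^2*s + 40*j*s^2 + 84*s^3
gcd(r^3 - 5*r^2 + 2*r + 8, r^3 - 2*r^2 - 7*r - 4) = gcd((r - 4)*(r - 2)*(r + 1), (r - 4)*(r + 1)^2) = r^2 - 3*r - 4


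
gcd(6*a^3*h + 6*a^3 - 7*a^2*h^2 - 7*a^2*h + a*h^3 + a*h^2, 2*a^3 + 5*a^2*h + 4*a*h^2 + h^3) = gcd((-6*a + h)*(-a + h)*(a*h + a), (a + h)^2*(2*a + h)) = 1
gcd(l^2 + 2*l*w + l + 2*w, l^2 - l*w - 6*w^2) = l + 2*w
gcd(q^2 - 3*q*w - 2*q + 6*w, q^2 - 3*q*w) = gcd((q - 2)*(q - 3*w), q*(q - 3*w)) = q - 3*w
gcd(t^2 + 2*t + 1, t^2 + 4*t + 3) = t + 1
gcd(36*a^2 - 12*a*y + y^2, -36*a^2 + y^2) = -6*a + y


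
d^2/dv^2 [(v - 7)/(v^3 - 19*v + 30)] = 2*((v - 7)*(3*v^2 - 19)^2 + (-3*v^2 - 3*v*(v - 7) + 19)*(v^3 - 19*v + 30))/(v^3 - 19*v + 30)^3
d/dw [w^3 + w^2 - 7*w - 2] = 3*w^2 + 2*w - 7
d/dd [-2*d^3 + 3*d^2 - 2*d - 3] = -6*d^2 + 6*d - 2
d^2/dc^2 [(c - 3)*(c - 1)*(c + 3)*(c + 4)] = 12*c^2 + 18*c - 26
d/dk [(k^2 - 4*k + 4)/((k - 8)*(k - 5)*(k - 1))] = (-k^4 + 8*k^3 - 15*k^2 + 32*k - 52)/(k^6 - 28*k^5 + 302*k^4 - 1564*k^3 + 3929*k^2 - 4240*k + 1600)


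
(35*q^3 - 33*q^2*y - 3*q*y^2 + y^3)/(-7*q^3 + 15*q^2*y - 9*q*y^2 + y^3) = (5*q + y)/(-q + y)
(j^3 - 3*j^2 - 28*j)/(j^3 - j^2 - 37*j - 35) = j*(j + 4)/(j^2 + 6*j + 5)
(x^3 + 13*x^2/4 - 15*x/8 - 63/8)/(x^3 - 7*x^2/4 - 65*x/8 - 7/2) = (2*x^2 + 3*x - 9)/(2*x^2 - 7*x - 4)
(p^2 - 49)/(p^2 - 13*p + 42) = (p + 7)/(p - 6)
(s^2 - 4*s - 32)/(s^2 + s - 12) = (s - 8)/(s - 3)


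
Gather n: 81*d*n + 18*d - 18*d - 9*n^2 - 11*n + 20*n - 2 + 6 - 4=-9*n^2 + n*(81*d + 9)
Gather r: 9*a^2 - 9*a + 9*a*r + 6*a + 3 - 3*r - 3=9*a^2 - 3*a + r*(9*a - 3)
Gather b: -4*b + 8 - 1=7 - 4*b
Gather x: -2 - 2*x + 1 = -2*x - 1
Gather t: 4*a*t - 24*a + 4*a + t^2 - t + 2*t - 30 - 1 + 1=-20*a + t^2 + t*(4*a + 1) - 30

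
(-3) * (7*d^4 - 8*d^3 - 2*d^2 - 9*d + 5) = -21*d^4 + 24*d^3 + 6*d^2 + 27*d - 15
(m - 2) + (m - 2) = 2*m - 4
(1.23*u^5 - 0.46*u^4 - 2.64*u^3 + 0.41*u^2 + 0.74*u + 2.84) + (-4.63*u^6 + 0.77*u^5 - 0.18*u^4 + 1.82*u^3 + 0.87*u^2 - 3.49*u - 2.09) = -4.63*u^6 + 2.0*u^5 - 0.64*u^4 - 0.82*u^3 + 1.28*u^2 - 2.75*u + 0.75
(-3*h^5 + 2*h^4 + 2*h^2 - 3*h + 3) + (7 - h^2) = -3*h^5 + 2*h^4 + h^2 - 3*h + 10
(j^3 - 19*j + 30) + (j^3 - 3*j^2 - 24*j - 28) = 2*j^3 - 3*j^2 - 43*j + 2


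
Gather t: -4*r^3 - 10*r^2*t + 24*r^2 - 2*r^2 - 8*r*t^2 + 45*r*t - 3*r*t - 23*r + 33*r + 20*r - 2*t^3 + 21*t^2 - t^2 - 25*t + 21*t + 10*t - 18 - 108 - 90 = -4*r^3 + 22*r^2 + 30*r - 2*t^3 + t^2*(20 - 8*r) + t*(-10*r^2 + 42*r + 6) - 216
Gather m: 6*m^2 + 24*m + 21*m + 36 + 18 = 6*m^2 + 45*m + 54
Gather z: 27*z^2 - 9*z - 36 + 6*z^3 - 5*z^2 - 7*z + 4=6*z^3 + 22*z^2 - 16*z - 32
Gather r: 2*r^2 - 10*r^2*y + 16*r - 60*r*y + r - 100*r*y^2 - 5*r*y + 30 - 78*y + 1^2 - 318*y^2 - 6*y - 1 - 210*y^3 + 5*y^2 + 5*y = r^2*(2 - 10*y) + r*(-100*y^2 - 65*y + 17) - 210*y^3 - 313*y^2 - 79*y + 30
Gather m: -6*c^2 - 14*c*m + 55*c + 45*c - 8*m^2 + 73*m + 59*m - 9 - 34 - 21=-6*c^2 + 100*c - 8*m^2 + m*(132 - 14*c) - 64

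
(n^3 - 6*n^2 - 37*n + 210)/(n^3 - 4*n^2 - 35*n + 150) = (n - 7)/(n - 5)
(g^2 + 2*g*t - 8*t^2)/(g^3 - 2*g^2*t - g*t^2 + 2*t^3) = (-g - 4*t)/(-g^2 + t^2)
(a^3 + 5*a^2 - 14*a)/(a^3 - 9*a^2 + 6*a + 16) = a*(a + 7)/(a^2 - 7*a - 8)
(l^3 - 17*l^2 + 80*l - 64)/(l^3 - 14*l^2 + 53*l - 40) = (l - 8)/(l - 5)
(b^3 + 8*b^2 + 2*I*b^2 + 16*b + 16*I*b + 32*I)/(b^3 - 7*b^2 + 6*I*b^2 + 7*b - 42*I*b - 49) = (b^3 + b^2*(8 + 2*I) + b*(16 + 16*I) + 32*I)/(b^3 + b^2*(-7 + 6*I) + b*(7 - 42*I) - 49)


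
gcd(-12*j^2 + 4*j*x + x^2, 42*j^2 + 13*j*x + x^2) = 6*j + x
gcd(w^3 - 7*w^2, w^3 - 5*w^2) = w^2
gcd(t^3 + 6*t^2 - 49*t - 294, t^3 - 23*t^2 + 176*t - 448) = t - 7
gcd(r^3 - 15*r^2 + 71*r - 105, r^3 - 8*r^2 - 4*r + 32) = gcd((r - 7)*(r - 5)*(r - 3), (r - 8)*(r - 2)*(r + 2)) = 1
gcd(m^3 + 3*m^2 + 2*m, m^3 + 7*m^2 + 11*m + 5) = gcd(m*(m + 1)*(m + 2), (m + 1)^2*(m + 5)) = m + 1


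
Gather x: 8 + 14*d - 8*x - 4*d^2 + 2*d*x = -4*d^2 + 14*d + x*(2*d - 8) + 8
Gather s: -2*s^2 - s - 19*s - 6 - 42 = -2*s^2 - 20*s - 48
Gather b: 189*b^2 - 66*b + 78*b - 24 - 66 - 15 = 189*b^2 + 12*b - 105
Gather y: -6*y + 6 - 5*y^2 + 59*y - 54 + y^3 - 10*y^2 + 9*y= y^3 - 15*y^2 + 62*y - 48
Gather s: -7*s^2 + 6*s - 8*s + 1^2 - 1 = -7*s^2 - 2*s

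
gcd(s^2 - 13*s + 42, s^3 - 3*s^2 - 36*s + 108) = s - 6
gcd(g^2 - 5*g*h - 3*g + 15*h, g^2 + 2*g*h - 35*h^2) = g - 5*h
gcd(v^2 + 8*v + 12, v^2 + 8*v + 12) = v^2 + 8*v + 12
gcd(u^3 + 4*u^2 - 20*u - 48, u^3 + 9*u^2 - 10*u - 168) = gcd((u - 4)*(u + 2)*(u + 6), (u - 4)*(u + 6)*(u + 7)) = u^2 + 2*u - 24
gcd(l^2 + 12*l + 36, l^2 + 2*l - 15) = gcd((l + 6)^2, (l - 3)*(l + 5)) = 1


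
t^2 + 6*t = t*(t + 6)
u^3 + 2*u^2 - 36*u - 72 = (u - 6)*(u + 2)*(u + 6)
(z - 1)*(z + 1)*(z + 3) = z^3 + 3*z^2 - z - 3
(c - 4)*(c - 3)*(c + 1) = c^3 - 6*c^2 + 5*c + 12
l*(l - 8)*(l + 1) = l^3 - 7*l^2 - 8*l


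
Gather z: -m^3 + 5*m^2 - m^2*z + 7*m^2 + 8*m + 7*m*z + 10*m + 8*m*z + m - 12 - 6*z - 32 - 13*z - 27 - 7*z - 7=-m^3 + 12*m^2 + 19*m + z*(-m^2 + 15*m - 26) - 78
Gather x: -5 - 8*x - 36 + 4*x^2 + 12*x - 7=4*x^2 + 4*x - 48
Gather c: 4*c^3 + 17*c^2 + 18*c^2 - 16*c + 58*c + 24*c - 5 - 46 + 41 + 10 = 4*c^3 + 35*c^2 + 66*c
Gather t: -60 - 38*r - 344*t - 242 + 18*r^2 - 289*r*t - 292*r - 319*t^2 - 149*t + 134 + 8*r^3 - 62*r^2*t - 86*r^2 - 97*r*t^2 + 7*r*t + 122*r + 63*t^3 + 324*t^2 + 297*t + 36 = 8*r^3 - 68*r^2 - 208*r + 63*t^3 + t^2*(5 - 97*r) + t*(-62*r^2 - 282*r - 196) - 132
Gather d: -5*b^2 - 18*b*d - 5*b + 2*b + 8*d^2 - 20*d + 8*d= -5*b^2 - 3*b + 8*d^2 + d*(-18*b - 12)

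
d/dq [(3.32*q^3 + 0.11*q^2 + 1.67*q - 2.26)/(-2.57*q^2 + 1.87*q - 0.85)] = (-8.5324*q^4 + 12.4168*q^3 - 3.9684*q^2 - 11.8034*q + 2.8067)/(6.6049*q^4 - 9.6118*q^3 + 7.8659*q^2 - 3.179*q + 0.7225)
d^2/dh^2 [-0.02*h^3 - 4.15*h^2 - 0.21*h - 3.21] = -0.12*h - 8.3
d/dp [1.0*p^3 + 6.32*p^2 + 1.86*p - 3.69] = 3.0*p^2 + 12.64*p + 1.86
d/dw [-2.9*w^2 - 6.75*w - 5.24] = -5.8*w - 6.75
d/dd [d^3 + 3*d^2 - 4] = 3*d*(d + 2)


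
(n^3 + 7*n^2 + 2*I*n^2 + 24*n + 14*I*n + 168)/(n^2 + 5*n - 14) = (n^2 + 2*I*n + 24)/(n - 2)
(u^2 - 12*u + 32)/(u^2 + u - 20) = (u - 8)/(u + 5)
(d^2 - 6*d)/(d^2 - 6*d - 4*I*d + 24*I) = d/(d - 4*I)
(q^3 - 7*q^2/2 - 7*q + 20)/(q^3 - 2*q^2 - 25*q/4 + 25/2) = 2*(q - 4)/(2*q - 5)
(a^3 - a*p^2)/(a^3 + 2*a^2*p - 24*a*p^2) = (a^2 - p^2)/(a^2 + 2*a*p - 24*p^2)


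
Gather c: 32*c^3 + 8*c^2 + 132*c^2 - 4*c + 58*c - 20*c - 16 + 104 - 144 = 32*c^3 + 140*c^2 + 34*c - 56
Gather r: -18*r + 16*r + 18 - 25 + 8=1 - 2*r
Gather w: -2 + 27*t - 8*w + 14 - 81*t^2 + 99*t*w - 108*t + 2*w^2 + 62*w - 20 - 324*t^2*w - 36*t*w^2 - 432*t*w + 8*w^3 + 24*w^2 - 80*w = -81*t^2 - 81*t + 8*w^3 + w^2*(26 - 36*t) + w*(-324*t^2 - 333*t - 26) - 8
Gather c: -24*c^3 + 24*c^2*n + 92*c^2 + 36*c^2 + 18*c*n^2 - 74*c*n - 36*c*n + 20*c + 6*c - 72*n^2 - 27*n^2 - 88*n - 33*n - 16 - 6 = -24*c^3 + c^2*(24*n + 128) + c*(18*n^2 - 110*n + 26) - 99*n^2 - 121*n - 22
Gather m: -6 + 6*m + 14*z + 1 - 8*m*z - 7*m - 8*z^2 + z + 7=m*(-8*z - 1) - 8*z^2 + 15*z + 2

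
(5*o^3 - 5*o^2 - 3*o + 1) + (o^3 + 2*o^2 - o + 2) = 6*o^3 - 3*o^2 - 4*o + 3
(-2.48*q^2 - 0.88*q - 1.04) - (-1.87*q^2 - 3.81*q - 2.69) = -0.61*q^2 + 2.93*q + 1.65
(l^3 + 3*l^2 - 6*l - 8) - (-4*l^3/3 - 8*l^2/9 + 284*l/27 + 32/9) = 7*l^3/3 + 35*l^2/9 - 446*l/27 - 104/9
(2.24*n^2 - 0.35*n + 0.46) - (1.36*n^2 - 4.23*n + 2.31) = 0.88*n^2 + 3.88*n - 1.85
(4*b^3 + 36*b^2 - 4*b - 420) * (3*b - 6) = 12*b^4 + 84*b^3 - 228*b^2 - 1236*b + 2520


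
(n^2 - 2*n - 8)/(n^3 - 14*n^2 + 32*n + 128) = (n - 4)/(n^2 - 16*n + 64)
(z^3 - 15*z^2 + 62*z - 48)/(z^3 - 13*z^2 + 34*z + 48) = (z - 1)/(z + 1)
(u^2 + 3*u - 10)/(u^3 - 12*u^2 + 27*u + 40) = (u^2 + 3*u - 10)/(u^3 - 12*u^2 + 27*u + 40)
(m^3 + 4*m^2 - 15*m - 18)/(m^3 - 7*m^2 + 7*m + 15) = (m + 6)/(m - 5)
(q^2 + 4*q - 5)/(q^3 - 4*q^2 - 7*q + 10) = (q + 5)/(q^2 - 3*q - 10)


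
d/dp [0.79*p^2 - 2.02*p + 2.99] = 1.58*p - 2.02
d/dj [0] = 0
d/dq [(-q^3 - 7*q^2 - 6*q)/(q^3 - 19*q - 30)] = (7*q^4 + 50*q^3 + 223*q^2 + 420*q + 180)/(q^6 - 38*q^4 - 60*q^3 + 361*q^2 + 1140*q + 900)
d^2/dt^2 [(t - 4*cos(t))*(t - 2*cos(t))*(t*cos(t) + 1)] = -t^3*cos(t) - 6*t^2*sin(t) + 12*t^2*cos(2*t) + 24*t*sin(2*t) + 6*t*cos(t) - 18*t*cos(3*t) - 12*sin(3*t) - 22*cos(2*t) - 4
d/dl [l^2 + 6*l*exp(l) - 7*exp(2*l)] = 6*l*exp(l) + 2*l - 14*exp(2*l) + 6*exp(l)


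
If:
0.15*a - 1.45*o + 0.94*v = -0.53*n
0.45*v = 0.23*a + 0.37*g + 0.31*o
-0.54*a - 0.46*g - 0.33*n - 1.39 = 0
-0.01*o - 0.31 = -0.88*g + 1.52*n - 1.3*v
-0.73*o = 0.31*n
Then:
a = -6.77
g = 3.88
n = 1.46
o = -0.62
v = -0.69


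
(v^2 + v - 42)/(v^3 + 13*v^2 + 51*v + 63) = (v - 6)/(v^2 + 6*v + 9)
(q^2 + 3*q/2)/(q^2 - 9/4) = 2*q/(2*q - 3)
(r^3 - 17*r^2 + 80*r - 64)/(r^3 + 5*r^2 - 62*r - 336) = (r^2 - 9*r + 8)/(r^2 + 13*r + 42)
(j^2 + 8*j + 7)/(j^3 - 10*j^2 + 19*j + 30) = (j + 7)/(j^2 - 11*j + 30)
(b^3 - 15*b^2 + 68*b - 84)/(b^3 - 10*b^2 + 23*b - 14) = (b - 6)/(b - 1)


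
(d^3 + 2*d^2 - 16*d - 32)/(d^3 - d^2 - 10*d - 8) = (d + 4)/(d + 1)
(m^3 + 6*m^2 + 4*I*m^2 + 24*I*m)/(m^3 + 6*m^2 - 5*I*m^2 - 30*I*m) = (m + 4*I)/(m - 5*I)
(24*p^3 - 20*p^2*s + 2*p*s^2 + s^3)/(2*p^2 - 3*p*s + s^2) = (12*p^2 - 4*p*s - s^2)/(p - s)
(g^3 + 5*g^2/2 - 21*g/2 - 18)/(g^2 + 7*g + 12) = (2*g^2 - 3*g - 9)/(2*(g + 3))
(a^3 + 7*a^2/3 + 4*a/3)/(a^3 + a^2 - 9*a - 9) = a*(3*a + 4)/(3*(a^2 - 9))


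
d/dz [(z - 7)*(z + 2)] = 2*z - 5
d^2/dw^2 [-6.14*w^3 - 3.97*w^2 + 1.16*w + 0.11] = -36.84*w - 7.94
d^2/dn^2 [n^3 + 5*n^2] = 6*n + 10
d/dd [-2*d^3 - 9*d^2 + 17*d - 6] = -6*d^2 - 18*d + 17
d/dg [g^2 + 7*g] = 2*g + 7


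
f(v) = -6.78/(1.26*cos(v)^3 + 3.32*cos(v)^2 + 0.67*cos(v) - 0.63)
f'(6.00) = 1.14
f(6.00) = -1.62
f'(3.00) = 3.86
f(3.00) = -9.19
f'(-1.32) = 290.89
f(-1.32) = 28.25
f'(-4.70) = -9.81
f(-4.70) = 10.63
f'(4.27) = -54.68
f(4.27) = 16.65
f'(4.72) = 12.52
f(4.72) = 10.85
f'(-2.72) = -19.44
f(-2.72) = -11.99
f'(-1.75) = -6.19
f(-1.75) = 10.41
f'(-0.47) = 2.41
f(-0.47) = -1.94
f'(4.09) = -524.28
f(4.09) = 47.78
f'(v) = -6.78*(3.78*sin(v)*cos(v)^2 + 6.64*sin(v)*cos(v) + 0.67*sin(v))/(1.26*cos(v)^3 + 3.32*cos(v)^2 + 0.67*cos(v) - 0.63)^2 = (25.6284*sin(v)^2 - 45.0192*cos(v) - 30.171)*sin(v)/(1.26*cos(v)^3 + 3.32*cos(v)^2 + 0.67*cos(v) - 0.63)^2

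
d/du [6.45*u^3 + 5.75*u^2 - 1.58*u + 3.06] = 19.35*u^2 + 11.5*u - 1.58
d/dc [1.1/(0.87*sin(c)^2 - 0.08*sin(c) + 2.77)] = (0.088 - 1.914*sin(c))*cos(c)/(0.87*sin(c)^2 - 0.08*sin(c) + 2.77)^2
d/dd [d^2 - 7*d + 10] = 2*d - 7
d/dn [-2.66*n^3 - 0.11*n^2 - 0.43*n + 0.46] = -7.98*n^2 - 0.22*n - 0.43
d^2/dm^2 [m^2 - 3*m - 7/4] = 2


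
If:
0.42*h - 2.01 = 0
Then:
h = 4.79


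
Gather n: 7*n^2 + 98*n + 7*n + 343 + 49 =7*n^2 + 105*n + 392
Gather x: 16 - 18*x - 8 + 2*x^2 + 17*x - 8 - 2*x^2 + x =0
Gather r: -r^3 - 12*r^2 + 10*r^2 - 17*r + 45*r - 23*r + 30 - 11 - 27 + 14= -r^3 - 2*r^2 + 5*r + 6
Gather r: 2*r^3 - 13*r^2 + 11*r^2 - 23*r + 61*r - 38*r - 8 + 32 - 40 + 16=2*r^3 - 2*r^2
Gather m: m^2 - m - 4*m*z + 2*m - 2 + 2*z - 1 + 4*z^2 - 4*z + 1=m^2 + m*(1 - 4*z) + 4*z^2 - 2*z - 2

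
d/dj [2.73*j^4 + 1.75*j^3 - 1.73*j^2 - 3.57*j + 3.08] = 10.92*j^3 + 5.25*j^2 - 3.46*j - 3.57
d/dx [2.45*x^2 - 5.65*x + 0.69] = 4.9*x - 5.65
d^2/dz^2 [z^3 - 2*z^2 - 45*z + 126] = 6*z - 4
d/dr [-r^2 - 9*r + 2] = -2*r - 9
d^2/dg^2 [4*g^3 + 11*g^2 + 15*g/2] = 24*g + 22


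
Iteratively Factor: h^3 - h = (h)*(h^2 - 1) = h*(h + 1)*(h - 1)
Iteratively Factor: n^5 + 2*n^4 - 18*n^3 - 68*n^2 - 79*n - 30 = (n - 5)*(n^4 + 7*n^3 + 17*n^2 + 17*n + 6) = (n - 5)*(n + 1)*(n^3 + 6*n^2 + 11*n + 6) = (n - 5)*(n + 1)*(n + 2)*(n^2 + 4*n + 3) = (n - 5)*(n + 1)*(n + 2)*(n + 3)*(n + 1)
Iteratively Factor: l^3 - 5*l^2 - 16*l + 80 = (l + 4)*(l^2 - 9*l + 20) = (l - 5)*(l + 4)*(l - 4)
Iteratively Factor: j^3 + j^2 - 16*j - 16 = (j - 4)*(j^2 + 5*j + 4) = (j - 4)*(j + 4)*(j + 1)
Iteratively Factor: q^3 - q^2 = (q)*(q^2 - q) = q*(q - 1)*(q)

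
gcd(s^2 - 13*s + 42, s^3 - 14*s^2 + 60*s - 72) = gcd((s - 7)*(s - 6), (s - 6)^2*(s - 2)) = s - 6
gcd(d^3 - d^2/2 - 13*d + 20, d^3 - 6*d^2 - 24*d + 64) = d^2 + 2*d - 8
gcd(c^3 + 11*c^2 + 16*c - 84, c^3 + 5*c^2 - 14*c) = c^2 + 5*c - 14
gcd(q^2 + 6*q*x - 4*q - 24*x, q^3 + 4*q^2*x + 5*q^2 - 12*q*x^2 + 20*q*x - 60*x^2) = q + 6*x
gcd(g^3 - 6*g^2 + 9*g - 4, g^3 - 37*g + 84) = g - 4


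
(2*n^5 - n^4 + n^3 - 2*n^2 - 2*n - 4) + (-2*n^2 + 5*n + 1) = 2*n^5 - n^4 + n^3 - 4*n^2 + 3*n - 3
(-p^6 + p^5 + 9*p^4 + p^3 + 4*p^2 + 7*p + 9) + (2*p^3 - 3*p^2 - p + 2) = -p^6 + p^5 + 9*p^4 + 3*p^3 + p^2 + 6*p + 11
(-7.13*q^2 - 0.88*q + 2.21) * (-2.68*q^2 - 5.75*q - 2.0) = 19.1084*q^4 + 43.3559*q^3 + 13.3972*q^2 - 10.9475*q - 4.42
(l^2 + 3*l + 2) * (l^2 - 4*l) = l^4 - l^3 - 10*l^2 - 8*l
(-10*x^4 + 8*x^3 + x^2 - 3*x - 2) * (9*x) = -90*x^5 + 72*x^4 + 9*x^3 - 27*x^2 - 18*x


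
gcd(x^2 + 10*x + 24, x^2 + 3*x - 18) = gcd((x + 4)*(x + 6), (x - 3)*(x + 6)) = x + 6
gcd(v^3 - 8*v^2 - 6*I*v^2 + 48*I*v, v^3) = v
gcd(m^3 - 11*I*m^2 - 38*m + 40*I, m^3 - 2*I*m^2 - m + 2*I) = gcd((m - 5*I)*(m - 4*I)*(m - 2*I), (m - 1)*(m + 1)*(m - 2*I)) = m - 2*I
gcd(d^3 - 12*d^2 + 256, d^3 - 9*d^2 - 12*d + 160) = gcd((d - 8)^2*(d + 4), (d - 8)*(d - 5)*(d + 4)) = d^2 - 4*d - 32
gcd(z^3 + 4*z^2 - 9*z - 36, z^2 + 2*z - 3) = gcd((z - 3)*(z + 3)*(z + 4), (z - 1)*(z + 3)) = z + 3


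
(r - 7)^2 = r^2 - 14*r + 49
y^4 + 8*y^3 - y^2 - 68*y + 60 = (y - 2)*(y - 1)*(y + 5)*(y + 6)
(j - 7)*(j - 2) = j^2 - 9*j + 14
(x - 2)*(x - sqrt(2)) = x^2 - 2*x - sqrt(2)*x + 2*sqrt(2)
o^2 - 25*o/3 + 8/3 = (o - 8)*(o - 1/3)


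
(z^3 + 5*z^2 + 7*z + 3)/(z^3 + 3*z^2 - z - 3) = (z + 1)/(z - 1)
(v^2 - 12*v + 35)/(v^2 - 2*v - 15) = (v - 7)/(v + 3)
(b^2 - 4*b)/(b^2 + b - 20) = b/(b + 5)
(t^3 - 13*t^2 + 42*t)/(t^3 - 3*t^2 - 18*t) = (t - 7)/(t + 3)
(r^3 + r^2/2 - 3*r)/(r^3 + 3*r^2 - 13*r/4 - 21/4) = 2*r*(r + 2)/(2*r^2 + 9*r + 7)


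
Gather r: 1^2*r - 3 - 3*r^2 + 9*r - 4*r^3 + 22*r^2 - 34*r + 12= -4*r^3 + 19*r^2 - 24*r + 9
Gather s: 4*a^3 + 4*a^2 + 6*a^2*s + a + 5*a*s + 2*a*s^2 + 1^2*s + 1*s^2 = 4*a^3 + 4*a^2 + a + s^2*(2*a + 1) + s*(6*a^2 + 5*a + 1)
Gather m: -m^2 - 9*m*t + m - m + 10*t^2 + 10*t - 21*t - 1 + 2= -m^2 - 9*m*t + 10*t^2 - 11*t + 1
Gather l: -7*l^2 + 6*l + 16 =-7*l^2 + 6*l + 16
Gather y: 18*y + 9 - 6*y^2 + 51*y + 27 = -6*y^2 + 69*y + 36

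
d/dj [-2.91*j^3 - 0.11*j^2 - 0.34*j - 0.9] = -8.73*j^2 - 0.22*j - 0.34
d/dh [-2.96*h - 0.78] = -2.96000000000000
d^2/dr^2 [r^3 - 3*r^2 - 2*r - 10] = 6*r - 6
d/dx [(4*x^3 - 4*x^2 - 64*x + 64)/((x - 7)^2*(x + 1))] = 24*(-2*x^3 + 3*x^2 - 3*x + 32)/(x^5 - 19*x^4 + 106*x^3 - 70*x^2 - 539*x - 343)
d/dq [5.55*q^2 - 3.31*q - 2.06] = 11.1*q - 3.31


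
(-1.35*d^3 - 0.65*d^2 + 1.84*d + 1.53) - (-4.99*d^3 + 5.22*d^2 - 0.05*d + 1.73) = 3.64*d^3 - 5.87*d^2 + 1.89*d - 0.2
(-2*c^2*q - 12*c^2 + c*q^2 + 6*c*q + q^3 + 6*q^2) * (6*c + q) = -12*c^3*q - 72*c^3 + 4*c^2*q^2 + 24*c^2*q + 7*c*q^3 + 42*c*q^2 + q^4 + 6*q^3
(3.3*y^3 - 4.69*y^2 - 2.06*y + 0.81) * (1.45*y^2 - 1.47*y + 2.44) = 4.785*y^5 - 11.6515*y^4 + 11.9593*y^3 - 7.2409*y^2 - 6.2171*y + 1.9764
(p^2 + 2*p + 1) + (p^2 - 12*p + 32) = 2*p^2 - 10*p + 33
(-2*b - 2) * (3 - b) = 2*b^2 - 4*b - 6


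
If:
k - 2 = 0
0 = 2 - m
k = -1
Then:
No Solution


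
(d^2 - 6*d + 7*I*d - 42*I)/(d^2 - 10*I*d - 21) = (d^2 + d*(-6 + 7*I) - 42*I)/(d^2 - 10*I*d - 21)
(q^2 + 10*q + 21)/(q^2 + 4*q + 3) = (q + 7)/(q + 1)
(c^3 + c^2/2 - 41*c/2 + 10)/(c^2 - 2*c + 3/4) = 2*(c^2 + c - 20)/(2*c - 3)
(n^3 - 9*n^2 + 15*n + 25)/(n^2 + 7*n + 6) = (n^2 - 10*n + 25)/(n + 6)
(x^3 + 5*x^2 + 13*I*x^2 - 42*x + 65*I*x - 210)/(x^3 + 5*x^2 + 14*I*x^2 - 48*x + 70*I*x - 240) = (x + 7*I)/(x + 8*I)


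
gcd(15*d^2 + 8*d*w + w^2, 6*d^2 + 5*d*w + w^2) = 3*d + w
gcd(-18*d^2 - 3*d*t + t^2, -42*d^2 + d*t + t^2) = -6*d + t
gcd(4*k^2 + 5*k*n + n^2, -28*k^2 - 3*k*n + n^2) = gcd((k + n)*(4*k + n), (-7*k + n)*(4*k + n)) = 4*k + n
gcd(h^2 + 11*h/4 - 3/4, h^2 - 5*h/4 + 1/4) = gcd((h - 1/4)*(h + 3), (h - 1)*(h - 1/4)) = h - 1/4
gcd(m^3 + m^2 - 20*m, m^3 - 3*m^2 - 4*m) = m^2 - 4*m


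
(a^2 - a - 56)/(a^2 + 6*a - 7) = (a - 8)/(a - 1)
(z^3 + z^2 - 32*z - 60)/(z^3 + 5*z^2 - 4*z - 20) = (z - 6)/(z - 2)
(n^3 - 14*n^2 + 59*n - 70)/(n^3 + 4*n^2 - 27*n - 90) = (n^2 - 9*n + 14)/(n^2 + 9*n + 18)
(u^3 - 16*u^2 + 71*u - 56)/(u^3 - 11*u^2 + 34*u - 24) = (u^2 - 15*u + 56)/(u^2 - 10*u + 24)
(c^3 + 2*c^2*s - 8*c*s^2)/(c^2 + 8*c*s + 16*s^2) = c*(c - 2*s)/(c + 4*s)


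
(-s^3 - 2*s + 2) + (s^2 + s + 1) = -s^3 + s^2 - s + 3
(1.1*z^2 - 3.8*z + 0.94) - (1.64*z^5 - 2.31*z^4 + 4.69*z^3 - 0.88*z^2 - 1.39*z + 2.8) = -1.64*z^5 + 2.31*z^4 - 4.69*z^3 + 1.98*z^2 - 2.41*z - 1.86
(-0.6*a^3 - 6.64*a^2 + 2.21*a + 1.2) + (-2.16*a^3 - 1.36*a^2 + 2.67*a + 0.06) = -2.76*a^3 - 8.0*a^2 + 4.88*a + 1.26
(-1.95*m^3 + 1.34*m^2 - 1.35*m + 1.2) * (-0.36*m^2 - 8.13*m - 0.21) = 0.702*m^5 + 15.3711*m^4 - 9.9987*m^3 + 10.2621*m^2 - 9.4725*m - 0.252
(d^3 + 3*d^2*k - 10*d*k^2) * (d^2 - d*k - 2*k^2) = d^5 + 2*d^4*k - 15*d^3*k^2 + 4*d^2*k^3 + 20*d*k^4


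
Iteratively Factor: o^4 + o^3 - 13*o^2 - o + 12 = (o - 3)*(o^3 + 4*o^2 - o - 4) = (o - 3)*(o + 1)*(o^2 + 3*o - 4) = (o - 3)*(o + 1)*(o + 4)*(o - 1)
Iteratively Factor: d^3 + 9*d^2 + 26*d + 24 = (d + 4)*(d^2 + 5*d + 6) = (d + 2)*(d + 4)*(d + 3)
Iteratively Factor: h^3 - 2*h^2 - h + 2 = (h - 2)*(h^2 - 1) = (h - 2)*(h + 1)*(h - 1)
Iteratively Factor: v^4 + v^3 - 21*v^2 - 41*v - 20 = (v + 4)*(v^3 - 3*v^2 - 9*v - 5) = (v + 1)*(v + 4)*(v^2 - 4*v - 5) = (v + 1)^2*(v + 4)*(v - 5)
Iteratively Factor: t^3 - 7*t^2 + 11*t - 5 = (t - 1)*(t^2 - 6*t + 5) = (t - 5)*(t - 1)*(t - 1)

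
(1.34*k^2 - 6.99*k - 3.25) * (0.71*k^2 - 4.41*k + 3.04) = 0.9514*k^4 - 10.8723*k^3 + 32.592*k^2 - 6.9171*k - 9.88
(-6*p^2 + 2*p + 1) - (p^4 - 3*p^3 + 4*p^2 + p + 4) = -p^4 + 3*p^3 - 10*p^2 + p - 3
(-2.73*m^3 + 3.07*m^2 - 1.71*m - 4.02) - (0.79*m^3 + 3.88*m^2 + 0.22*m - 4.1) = -3.52*m^3 - 0.81*m^2 - 1.93*m + 0.0800000000000001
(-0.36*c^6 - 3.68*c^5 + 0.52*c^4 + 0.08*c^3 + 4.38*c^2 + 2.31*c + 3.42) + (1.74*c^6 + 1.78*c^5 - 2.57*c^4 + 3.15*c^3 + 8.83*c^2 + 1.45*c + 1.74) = 1.38*c^6 - 1.9*c^5 - 2.05*c^4 + 3.23*c^3 + 13.21*c^2 + 3.76*c + 5.16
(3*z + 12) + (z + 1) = 4*z + 13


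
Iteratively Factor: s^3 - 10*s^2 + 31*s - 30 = (s - 5)*(s^2 - 5*s + 6) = (s - 5)*(s - 2)*(s - 3)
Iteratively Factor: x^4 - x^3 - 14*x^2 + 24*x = (x - 3)*(x^3 + 2*x^2 - 8*x) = (x - 3)*(x - 2)*(x^2 + 4*x) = (x - 3)*(x - 2)*(x + 4)*(x)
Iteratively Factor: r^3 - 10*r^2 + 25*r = (r - 5)*(r^2 - 5*r) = (r - 5)^2*(r)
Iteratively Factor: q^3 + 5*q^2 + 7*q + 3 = (q + 1)*(q^2 + 4*q + 3) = (q + 1)*(q + 3)*(q + 1)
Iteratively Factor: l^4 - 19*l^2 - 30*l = (l + 3)*(l^3 - 3*l^2 - 10*l) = (l + 2)*(l + 3)*(l^2 - 5*l) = l*(l + 2)*(l + 3)*(l - 5)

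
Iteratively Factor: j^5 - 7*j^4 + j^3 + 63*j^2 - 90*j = (j + 3)*(j^4 - 10*j^3 + 31*j^2 - 30*j) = j*(j + 3)*(j^3 - 10*j^2 + 31*j - 30) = j*(j - 3)*(j + 3)*(j^2 - 7*j + 10) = j*(j - 3)*(j - 2)*(j + 3)*(j - 5)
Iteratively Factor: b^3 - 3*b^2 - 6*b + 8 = (b - 1)*(b^2 - 2*b - 8) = (b - 4)*(b - 1)*(b + 2)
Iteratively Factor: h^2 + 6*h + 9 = (h + 3)*(h + 3)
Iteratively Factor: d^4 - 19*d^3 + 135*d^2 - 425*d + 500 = (d - 4)*(d^3 - 15*d^2 + 75*d - 125) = (d - 5)*(d - 4)*(d^2 - 10*d + 25) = (d - 5)^2*(d - 4)*(d - 5)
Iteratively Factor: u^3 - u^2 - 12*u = (u + 3)*(u^2 - 4*u) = (u - 4)*(u + 3)*(u)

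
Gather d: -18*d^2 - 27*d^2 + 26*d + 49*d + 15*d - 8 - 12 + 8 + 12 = -45*d^2 + 90*d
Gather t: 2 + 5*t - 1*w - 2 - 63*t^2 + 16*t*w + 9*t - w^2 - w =-63*t^2 + t*(16*w + 14) - w^2 - 2*w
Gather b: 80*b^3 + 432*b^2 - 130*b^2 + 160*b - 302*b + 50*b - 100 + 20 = 80*b^3 + 302*b^2 - 92*b - 80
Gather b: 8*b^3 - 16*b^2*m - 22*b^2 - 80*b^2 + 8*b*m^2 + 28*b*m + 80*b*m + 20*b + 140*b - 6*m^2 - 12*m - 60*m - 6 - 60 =8*b^3 + b^2*(-16*m - 102) + b*(8*m^2 + 108*m + 160) - 6*m^2 - 72*m - 66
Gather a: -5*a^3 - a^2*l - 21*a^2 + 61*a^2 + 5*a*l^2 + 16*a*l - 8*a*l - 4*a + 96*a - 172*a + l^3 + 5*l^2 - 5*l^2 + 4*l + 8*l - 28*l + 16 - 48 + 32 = -5*a^3 + a^2*(40 - l) + a*(5*l^2 + 8*l - 80) + l^3 - 16*l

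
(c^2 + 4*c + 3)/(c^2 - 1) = (c + 3)/(c - 1)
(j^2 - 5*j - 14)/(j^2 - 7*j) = (j + 2)/j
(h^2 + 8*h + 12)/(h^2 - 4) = (h + 6)/(h - 2)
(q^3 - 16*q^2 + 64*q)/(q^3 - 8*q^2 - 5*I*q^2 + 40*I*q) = (q - 8)/(q - 5*I)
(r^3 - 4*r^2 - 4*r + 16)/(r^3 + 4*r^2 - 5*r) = (r^3 - 4*r^2 - 4*r + 16)/(r*(r^2 + 4*r - 5))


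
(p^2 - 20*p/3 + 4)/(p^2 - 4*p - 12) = (p - 2/3)/(p + 2)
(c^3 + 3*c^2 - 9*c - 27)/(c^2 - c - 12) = (c^2 - 9)/(c - 4)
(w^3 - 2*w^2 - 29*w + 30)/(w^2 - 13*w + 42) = (w^2 + 4*w - 5)/(w - 7)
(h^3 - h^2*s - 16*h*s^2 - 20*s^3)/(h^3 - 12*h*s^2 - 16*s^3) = (-h + 5*s)/(-h + 4*s)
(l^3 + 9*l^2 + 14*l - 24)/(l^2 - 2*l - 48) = (l^2 + 3*l - 4)/(l - 8)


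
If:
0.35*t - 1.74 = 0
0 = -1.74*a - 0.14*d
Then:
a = -0.0804597701149425*d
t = 4.97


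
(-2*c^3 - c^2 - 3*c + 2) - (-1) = -2*c^3 - c^2 - 3*c + 3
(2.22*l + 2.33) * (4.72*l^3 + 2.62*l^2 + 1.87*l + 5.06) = 10.4784*l^4 + 16.814*l^3 + 10.256*l^2 + 15.5903*l + 11.7898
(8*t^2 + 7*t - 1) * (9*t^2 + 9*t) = 72*t^4 + 135*t^3 + 54*t^2 - 9*t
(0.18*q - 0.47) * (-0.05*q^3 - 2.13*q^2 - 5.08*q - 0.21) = -0.009*q^4 - 0.3599*q^3 + 0.0866999999999999*q^2 + 2.3498*q + 0.0987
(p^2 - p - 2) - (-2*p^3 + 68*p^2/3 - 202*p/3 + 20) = 2*p^3 - 65*p^2/3 + 199*p/3 - 22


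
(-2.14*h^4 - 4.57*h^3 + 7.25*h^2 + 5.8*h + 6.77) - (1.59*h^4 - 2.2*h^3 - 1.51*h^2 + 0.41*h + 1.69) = -3.73*h^4 - 2.37*h^3 + 8.76*h^2 + 5.39*h + 5.08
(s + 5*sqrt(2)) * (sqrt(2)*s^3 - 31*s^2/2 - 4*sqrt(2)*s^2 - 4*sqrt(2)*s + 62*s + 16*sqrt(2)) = sqrt(2)*s^4 - 4*sqrt(2)*s^3 - 11*s^3/2 - 163*sqrt(2)*s^2/2 + 22*s^2 - 40*s + 326*sqrt(2)*s + 160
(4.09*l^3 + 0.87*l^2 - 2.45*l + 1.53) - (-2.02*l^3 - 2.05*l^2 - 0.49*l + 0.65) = 6.11*l^3 + 2.92*l^2 - 1.96*l + 0.88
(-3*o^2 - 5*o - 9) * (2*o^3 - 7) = -6*o^5 - 10*o^4 - 18*o^3 + 21*o^2 + 35*o + 63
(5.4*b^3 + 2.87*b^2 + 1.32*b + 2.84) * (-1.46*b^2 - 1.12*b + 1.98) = -7.884*b^5 - 10.2382*b^4 + 5.5504*b^3 + 0.0578000000000003*b^2 - 0.5672*b + 5.6232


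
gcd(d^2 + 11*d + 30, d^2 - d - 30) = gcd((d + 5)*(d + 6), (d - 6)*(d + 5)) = d + 5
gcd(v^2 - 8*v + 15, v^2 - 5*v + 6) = v - 3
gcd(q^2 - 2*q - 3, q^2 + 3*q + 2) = q + 1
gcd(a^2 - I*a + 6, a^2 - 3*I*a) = a - 3*I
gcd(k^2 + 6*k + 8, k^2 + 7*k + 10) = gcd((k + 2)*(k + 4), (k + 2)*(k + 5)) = k + 2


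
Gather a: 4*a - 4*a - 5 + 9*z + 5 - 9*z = 0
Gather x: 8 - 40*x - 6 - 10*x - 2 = -50*x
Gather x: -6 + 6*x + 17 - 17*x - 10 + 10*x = 1 - x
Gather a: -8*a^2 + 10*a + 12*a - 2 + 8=-8*a^2 + 22*a + 6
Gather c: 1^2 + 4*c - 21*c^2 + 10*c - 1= -21*c^2 + 14*c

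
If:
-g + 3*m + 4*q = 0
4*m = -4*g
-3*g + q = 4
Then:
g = -2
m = 2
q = -2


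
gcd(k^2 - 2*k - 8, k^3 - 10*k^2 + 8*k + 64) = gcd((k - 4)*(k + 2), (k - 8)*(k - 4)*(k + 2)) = k^2 - 2*k - 8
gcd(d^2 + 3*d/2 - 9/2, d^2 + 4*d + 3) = d + 3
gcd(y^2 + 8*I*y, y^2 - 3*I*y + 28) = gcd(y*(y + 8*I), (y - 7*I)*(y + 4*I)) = 1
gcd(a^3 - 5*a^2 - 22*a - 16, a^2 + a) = a + 1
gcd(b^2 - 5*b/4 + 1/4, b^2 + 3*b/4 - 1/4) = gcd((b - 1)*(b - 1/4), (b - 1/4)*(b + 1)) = b - 1/4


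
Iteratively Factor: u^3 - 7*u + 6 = (u - 1)*(u^2 + u - 6) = (u - 1)*(u + 3)*(u - 2)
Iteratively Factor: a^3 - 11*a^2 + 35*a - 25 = (a - 1)*(a^2 - 10*a + 25) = (a - 5)*(a - 1)*(a - 5)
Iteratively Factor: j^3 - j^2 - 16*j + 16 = (j - 1)*(j^2 - 16) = (j - 4)*(j - 1)*(j + 4)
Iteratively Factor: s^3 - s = (s + 1)*(s^2 - s) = (s - 1)*(s + 1)*(s)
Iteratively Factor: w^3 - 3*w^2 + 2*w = (w)*(w^2 - 3*w + 2) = w*(w - 1)*(w - 2)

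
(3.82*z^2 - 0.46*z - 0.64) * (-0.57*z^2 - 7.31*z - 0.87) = -2.1774*z^4 - 27.662*z^3 + 0.404*z^2 + 5.0786*z + 0.5568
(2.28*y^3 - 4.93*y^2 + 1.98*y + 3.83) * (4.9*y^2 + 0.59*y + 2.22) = 11.172*y^5 - 22.8118*y^4 + 11.8549*y^3 + 8.9906*y^2 + 6.6553*y + 8.5026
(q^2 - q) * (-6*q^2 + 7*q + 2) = -6*q^4 + 13*q^3 - 5*q^2 - 2*q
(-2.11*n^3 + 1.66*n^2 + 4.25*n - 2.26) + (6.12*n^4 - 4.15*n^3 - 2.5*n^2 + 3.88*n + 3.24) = 6.12*n^4 - 6.26*n^3 - 0.84*n^2 + 8.13*n + 0.98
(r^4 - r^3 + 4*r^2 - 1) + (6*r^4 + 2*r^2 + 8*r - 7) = 7*r^4 - r^3 + 6*r^2 + 8*r - 8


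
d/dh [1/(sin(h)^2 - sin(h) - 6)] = (1 - 2*sin(h))*cos(h)/(sin(h) + cos(h)^2 + 5)^2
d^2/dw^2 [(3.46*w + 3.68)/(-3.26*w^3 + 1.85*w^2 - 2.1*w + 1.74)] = (-220.628976*w^5 - 344.111256*w^4 + 378.7959*w^3 - 462.246528*w^2 + 27.360648*w - 34.05144)/(34.645976*w^9 - 58.98318*w^8 + 100.42593*w^7 - 137.798297*w^6 + 127.65519*w^5 - 113.81319*w^4 + 79.430328*w^3 - 39.82338*w^2 + 19.07388*w - 5.268024)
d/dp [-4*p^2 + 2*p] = 2 - 8*p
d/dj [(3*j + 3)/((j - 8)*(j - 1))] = 3*(-j^2 - 2*j + 17)/(j^4 - 18*j^3 + 97*j^2 - 144*j + 64)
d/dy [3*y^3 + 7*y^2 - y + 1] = 9*y^2 + 14*y - 1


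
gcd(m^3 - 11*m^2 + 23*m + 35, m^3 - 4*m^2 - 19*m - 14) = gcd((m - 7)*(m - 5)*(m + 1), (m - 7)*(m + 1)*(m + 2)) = m^2 - 6*m - 7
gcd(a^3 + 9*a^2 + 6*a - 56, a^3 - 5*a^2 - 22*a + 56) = a^2 + 2*a - 8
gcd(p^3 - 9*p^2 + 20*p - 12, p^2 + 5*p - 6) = p - 1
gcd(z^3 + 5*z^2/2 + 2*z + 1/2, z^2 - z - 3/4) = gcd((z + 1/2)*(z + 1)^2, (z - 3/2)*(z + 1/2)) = z + 1/2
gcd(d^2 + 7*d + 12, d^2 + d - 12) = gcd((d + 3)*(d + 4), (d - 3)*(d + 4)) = d + 4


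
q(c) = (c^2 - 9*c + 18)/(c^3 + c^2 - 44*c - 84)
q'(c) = (2*c - 9)/(c^3 + c^2 - 44*c - 84) + (-3*c^2 - 2*c + 44)*(c^2 - 9*c + 18)/(c^3 + c^2 - 44*c - 84)^2 = (-c^4 + 18*c^3 - 89*c^2 - 204*c + 1548)/(c^6 + 2*c^5 - 87*c^4 - 256*c^3 + 1768*c^2 + 7392*c + 7056)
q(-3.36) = 1.60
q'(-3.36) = 0.30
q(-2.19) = 6.39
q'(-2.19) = 30.64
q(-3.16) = 1.69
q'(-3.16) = 0.57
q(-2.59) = 2.49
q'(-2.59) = 3.01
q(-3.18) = 1.67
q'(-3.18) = 0.54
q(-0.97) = -0.67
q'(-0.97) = 0.96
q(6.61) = -0.05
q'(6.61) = -0.22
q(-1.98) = -55.04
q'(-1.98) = 2777.65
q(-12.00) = -0.24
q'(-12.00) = -0.05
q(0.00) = -0.21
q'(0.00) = 0.22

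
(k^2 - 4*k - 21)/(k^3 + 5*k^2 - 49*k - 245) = (k + 3)/(k^2 + 12*k + 35)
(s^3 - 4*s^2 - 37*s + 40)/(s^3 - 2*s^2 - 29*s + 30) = (s - 8)/(s - 6)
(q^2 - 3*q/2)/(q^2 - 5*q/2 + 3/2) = q/(q - 1)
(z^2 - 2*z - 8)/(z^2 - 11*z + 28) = (z + 2)/(z - 7)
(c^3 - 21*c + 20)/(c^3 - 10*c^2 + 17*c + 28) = (c^2 + 4*c - 5)/(c^2 - 6*c - 7)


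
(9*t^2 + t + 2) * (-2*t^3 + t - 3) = -18*t^5 - 2*t^4 + 5*t^3 - 26*t^2 - t - 6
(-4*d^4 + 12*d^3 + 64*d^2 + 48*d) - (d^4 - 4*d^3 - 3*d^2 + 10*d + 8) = -5*d^4 + 16*d^3 + 67*d^2 + 38*d - 8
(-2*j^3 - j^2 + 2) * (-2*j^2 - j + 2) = 4*j^5 + 4*j^4 - 3*j^3 - 6*j^2 - 2*j + 4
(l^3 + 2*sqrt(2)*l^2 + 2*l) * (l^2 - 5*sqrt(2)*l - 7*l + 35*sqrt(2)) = l^5 - 7*l^4 - 3*sqrt(2)*l^4 - 18*l^3 + 21*sqrt(2)*l^3 - 10*sqrt(2)*l^2 + 126*l^2 + 70*sqrt(2)*l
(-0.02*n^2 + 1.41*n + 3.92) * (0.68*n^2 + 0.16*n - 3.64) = -0.0136*n^4 + 0.9556*n^3 + 2.964*n^2 - 4.5052*n - 14.2688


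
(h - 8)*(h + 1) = h^2 - 7*h - 8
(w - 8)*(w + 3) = w^2 - 5*w - 24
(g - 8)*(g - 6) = g^2 - 14*g + 48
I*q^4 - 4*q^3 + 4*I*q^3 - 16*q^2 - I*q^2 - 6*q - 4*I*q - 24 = (q + 4)*(q + 2*I)*(q + 3*I)*(I*q + 1)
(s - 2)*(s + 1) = s^2 - s - 2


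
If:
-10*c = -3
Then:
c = 3/10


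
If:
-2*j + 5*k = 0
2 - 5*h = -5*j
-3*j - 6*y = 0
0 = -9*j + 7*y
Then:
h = 2/5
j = 0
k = 0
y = 0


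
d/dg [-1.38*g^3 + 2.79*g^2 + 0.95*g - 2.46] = -4.14*g^2 + 5.58*g + 0.95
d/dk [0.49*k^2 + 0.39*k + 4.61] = 0.98*k + 0.39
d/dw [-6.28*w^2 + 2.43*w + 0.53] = 2.43 - 12.56*w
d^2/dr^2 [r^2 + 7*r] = 2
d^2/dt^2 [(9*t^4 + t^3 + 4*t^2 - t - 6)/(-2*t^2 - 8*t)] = (-9*t^6 - 108*t^5 - 432*t^4 + t^3 + 18*t^2 + 72*t + 96)/(t^3*(t^3 + 12*t^2 + 48*t + 64))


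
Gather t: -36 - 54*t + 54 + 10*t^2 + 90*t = 10*t^2 + 36*t + 18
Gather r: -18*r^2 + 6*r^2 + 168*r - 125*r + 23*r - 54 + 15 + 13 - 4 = -12*r^2 + 66*r - 30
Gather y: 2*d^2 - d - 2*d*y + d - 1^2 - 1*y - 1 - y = 2*d^2 + y*(-2*d - 2) - 2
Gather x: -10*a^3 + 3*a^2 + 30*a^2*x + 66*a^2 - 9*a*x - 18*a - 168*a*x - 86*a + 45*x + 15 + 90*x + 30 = -10*a^3 + 69*a^2 - 104*a + x*(30*a^2 - 177*a + 135) + 45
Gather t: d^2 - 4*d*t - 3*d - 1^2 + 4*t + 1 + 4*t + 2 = d^2 - 3*d + t*(8 - 4*d) + 2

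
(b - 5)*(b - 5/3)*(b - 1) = b^3 - 23*b^2/3 + 15*b - 25/3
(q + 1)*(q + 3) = q^2 + 4*q + 3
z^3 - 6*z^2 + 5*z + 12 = (z - 4)*(z - 3)*(z + 1)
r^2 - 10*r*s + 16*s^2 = (r - 8*s)*(r - 2*s)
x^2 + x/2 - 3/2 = (x - 1)*(x + 3/2)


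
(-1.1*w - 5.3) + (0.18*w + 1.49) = -0.92*w - 3.81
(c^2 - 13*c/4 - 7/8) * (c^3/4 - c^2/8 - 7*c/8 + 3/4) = c^5/4 - 15*c^4/16 - 11*c^3/16 + 237*c^2/64 - 107*c/64 - 21/32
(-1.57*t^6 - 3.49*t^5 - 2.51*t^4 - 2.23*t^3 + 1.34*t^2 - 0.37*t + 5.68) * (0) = 0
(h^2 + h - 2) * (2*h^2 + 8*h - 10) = 2*h^4 + 10*h^3 - 6*h^2 - 26*h + 20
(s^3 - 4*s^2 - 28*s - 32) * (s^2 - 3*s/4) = s^5 - 19*s^4/4 - 25*s^3 - 11*s^2 + 24*s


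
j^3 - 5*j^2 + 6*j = j*(j - 3)*(j - 2)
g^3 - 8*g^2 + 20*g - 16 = (g - 4)*(g - 2)^2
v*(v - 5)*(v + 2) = v^3 - 3*v^2 - 10*v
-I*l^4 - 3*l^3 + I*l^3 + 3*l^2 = l^2*(l - 3*I)*(-I*l + I)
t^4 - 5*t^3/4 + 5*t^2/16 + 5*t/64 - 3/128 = (t - 3/4)*(t - 1/2)*(t - 1/4)*(t + 1/4)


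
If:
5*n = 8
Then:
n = 8/5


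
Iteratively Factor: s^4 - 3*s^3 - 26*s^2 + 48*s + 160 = (s - 5)*(s^3 + 2*s^2 - 16*s - 32) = (s - 5)*(s - 4)*(s^2 + 6*s + 8) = (s - 5)*(s - 4)*(s + 2)*(s + 4)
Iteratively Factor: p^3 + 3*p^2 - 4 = (p + 2)*(p^2 + p - 2) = (p - 1)*(p + 2)*(p + 2)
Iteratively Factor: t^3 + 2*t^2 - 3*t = (t)*(t^2 + 2*t - 3) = t*(t - 1)*(t + 3)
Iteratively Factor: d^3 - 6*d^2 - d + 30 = (d + 2)*(d^2 - 8*d + 15) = (d - 5)*(d + 2)*(d - 3)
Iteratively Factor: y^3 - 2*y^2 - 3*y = (y - 3)*(y^2 + y) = y*(y - 3)*(y + 1)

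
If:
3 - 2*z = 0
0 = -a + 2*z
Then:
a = 3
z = 3/2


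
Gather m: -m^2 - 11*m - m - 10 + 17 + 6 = -m^2 - 12*m + 13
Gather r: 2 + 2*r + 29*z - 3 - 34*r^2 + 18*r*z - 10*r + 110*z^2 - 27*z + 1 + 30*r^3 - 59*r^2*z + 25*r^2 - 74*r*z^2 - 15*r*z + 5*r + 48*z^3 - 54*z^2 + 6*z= 30*r^3 + r^2*(-59*z - 9) + r*(-74*z^2 + 3*z - 3) + 48*z^3 + 56*z^2 + 8*z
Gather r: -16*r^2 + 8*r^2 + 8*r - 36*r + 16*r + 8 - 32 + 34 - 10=-8*r^2 - 12*r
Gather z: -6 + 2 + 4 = 0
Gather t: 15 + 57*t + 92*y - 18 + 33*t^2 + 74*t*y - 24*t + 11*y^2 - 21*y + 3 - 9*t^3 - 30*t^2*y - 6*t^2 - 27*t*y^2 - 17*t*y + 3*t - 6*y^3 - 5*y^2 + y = -9*t^3 + t^2*(27 - 30*y) + t*(-27*y^2 + 57*y + 36) - 6*y^3 + 6*y^2 + 72*y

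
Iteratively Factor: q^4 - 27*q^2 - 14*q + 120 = (q - 2)*(q^3 + 2*q^2 - 23*q - 60) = (q - 2)*(q + 4)*(q^2 - 2*q - 15) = (q - 2)*(q + 3)*(q + 4)*(q - 5)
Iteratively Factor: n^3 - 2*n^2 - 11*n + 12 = (n + 3)*(n^2 - 5*n + 4) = (n - 1)*(n + 3)*(n - 4)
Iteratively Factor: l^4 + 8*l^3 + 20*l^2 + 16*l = (l)*(l^3 + 8*l^2 + 20*l + 16) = l*(l + 4)*(l^2 + 4*l + 4) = l*(l + 2)*(l + 4)*(l + 2)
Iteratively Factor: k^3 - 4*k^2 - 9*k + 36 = (k - 3)*(k^2 - k - 12) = (k - 3)*(k + 3)*(k - 4)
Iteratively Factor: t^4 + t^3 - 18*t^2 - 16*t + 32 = (t - 4)*(t^3 + 5*t^2 + 2*t - 8) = (t - 4)*(t + 4)*(t^2 + t - 2) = (t - 4)*(t + 2)*(t + 4)*(t - 1)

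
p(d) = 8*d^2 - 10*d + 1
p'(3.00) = 38.00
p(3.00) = 43.00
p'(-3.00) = -58.00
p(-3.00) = 103.00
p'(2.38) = 28.08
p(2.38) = 22.52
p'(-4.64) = -84.24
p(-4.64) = 219.64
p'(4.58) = 63.28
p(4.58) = 123.01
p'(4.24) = 57.84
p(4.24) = 102.42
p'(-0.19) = -13.04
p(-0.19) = 3.19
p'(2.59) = 31.44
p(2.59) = 28.76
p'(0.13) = -7.92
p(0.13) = -0.16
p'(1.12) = 7.92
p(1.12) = -0.16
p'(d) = 16*d - 10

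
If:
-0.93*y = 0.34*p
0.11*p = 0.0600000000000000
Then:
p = 0.55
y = -0.20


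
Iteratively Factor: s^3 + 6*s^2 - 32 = (s + 4)*(s^2 + 2*s - 8) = (s + 4)^2*(s - 2)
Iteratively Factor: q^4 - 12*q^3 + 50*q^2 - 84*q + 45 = (q - 1)*(q^3 - 11*q^2 + 39*q - 45) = (q - 3)*(q - 1)*(q^2 - 8*q + 15) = (q - 3)^2*(q - 1)*(q - 5)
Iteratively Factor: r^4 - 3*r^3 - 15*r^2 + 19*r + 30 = (r + 3)*(r^3 - 6*r^2 + 3*r + 10) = (r + 1)*(r + 3)*(r^2 - 7*r + 10) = (r - 5)*(r + 1)*(r + 3)*(r - 2)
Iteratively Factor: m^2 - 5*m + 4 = (m - 1)*(m - 4)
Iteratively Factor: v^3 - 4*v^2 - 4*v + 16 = (v - 2)*(v^2 - 2*v - 8) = (v - 4)*(v - 2)*(v + 2)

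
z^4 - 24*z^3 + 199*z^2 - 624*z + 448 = (z - 8)^2*(z - 7)*(z - 1)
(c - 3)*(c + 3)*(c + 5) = c^3 + 5*c^2 - 9*c - 45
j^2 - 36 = (j - 6)*(j + 6)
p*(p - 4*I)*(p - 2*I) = p^3 - 6*I*p^2 - 8*p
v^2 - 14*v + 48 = (v - 8)*(v - 6)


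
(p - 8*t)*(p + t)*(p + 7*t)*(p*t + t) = p^4*t + p^3*t - 57*p^2*t^3 - 56*p*t^4 - 57*p*t^3 - 56*t^4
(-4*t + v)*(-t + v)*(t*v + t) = 4*t^3*v + 4*t^3 - 5*t^2*v^2 - 5*t^2*v + t*v^3 + t*v^2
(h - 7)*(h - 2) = h^2 - 9*h + 14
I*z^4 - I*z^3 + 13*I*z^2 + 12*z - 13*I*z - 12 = (z - 3*I)*(z - I)*(z + 4*I)*(I*z - I)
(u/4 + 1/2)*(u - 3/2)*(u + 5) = u^3/4 + 11*u^2/8 - u/8 - 15/4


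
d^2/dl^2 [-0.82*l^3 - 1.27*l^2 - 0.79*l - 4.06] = -4.92*l - 2.54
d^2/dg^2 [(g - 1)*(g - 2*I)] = 2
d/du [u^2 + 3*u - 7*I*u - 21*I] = 2*u + 3 - 7*I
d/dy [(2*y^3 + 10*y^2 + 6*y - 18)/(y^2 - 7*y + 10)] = 2*(y^4 - 14*y^3 - 8*y^2 + 118*y - 33)/(y^4 - 14*y^3 + 69*y^2 - 140*y + 100)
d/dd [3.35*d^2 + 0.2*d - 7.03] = 6.7*d + 0.2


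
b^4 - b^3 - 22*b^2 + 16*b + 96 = (b - 4)*(b - 3)*(b + 2)*(b + 4)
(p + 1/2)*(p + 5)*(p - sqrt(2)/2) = p^3 - sqrt(2)*p^2/2 + 11*p^2/2 - 11*sqrt(2)*p/4 + 5*p/2 - 5*sqrt(2)/4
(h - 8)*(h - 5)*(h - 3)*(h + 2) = h^4 - 14*h^3 + 47*h^2 + 38*h - 240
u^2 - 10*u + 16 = (u - 8)*(u - 2)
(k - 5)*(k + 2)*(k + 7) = k^3 + 4*k^2 - 31*k - 70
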